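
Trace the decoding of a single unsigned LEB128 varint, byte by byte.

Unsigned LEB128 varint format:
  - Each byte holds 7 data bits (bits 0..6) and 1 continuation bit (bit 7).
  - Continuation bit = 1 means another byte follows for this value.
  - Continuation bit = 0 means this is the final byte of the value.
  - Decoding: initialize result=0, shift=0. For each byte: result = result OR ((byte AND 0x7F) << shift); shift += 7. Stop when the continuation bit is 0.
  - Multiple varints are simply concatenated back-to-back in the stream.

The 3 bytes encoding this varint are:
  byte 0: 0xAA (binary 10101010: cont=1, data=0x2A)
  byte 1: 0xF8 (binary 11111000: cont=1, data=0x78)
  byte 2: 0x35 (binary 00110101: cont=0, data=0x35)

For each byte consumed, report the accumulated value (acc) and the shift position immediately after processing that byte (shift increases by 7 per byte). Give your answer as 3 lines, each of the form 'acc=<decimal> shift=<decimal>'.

byte 0=0xAA: payload=0x2A=42, contrib = 42<<0 = 42; acc -> 42, shift -> 7
byte 1=0xF8: payload=0x78=120, contrib = 120<<7 = 15360; acc -> 15402, shift -> 14
byte 2=0x35: payload=0x35=53, contrib = 53<<14 = 868352; acc -> 883754, shift -> 21

Answer: acc=42 shift=7
acc=15402 shift=14
acc=883754 shift=21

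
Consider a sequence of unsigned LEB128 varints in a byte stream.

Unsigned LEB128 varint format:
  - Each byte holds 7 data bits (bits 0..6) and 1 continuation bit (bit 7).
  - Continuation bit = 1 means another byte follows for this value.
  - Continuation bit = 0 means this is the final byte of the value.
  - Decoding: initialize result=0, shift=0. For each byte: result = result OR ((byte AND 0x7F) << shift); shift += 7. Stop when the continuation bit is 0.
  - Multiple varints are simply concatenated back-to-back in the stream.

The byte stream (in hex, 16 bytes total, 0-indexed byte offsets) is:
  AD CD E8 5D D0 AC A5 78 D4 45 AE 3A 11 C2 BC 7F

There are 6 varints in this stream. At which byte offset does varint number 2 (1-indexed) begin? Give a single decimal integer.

  byte[0]=0xAD cont=1 payload=0x2D=45: acc |= 45<<0 -> acc=45 shift=7
  byte[1]=0xCD cont=1 payload=0x4D=77: acc |= 77<<7 -> acc=9901 shift=14
  byte[2]=0xE8 cont=1 payload=0x68=104: acc |= 104<<14 -> acc=1713837 shift=21
  byte[3]=0x5D cont=0 payload=0x5D=93: acc |= 93<<21 -> acc=196748973 shift=28 [end]
Varint 1: bytes[0:4] = AD CD E8 5D -> value 196748973 (4 byte(s))
  byte[4]=0xD0 cont=1 payload=0x50=80: acc |= 80<<0 -> acc=80 shift=7
  byte[5]=0xAC cont=1 payload=0x2C=44: acc |= 44<<7 -> acc=5712 shift=14
  byte[6]=0xA5 cont=1 payload=0x25=37: acc |= 37<<14 -> acc=611920 shift=21
  byte[7]=0x78 cont=0 payload=0x78=120: acc |= 120<<21 -> acc=252270160 shift=28 [end]
Varint 2: bytes[4:8] = D0 AC A5 78 -> value 252270160 (4 byte(s))
  byte[8]=0xD4 cont=1 payload=0x54=84: acc |= 84<<0 -> acc=84 shift=7
  byte[9]=0x45 cont=0 payload=0x45=69: acc |= 69<<7 -> acc=8916 shift=14 [end]
Varint 3: bytes[8:10] = D4 45 -> value 8916 (2 byte(s))
  byte[10]=0xAE cont=1 payload=0x2E=46: acc |= 46<<0 -> acc=46 shift=7
  byte[11]=0x3A cont=0 payload=0x3A=58: acc |= 58<<7 -> acc=7470 shift=14 [end]
Varint 4: bytes[10:12] = AE 3A -> value 7470 (2 byte(s))
  byte[12]=0x11 cont=0 payload=0x11=17: acc |= 17<<0 -> acc=17 shift=7 [end]
Varint 5: bytes[12:13] = 11 -> value 17 (1 byte(s))
  byte[13]=0xC2 cont=1 payload=0x42=66: acc |= 66<<0 -> acc=66 shift=7
  byte[14]=0xBC cont=1 payload=0x3C=60: acc |= 60<<7 -> acc=7746 shift=14
  byte[15]=0x7F cont=0 payload=0x7F=127: acc |= 127<<14 -> acc=2088514 shift=21 [end]
Varint 6: bytes[13:16] = C2 BC 7F -> value 2088514 (3 byte(s))

Answer: 4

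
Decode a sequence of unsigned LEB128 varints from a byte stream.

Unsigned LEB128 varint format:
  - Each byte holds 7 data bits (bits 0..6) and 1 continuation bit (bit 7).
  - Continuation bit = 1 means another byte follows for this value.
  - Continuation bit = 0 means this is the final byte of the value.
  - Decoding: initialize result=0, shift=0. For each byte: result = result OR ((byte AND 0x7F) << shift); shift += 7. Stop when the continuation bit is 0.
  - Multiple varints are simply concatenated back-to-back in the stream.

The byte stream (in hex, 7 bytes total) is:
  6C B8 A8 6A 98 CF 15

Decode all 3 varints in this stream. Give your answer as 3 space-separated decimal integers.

Answer: 108 1741880 354200

Derivation:
  byte[0]=0x6C cont=0 payload=0x6C=108: acc |= 108<<0 -> acc=108 shift=7 [end]
Varint 1: bytes[0:1] = 6C -> value 108 (1 byte(s))
  byte[1]=0xB8 cont=1 payload=0x38=56: acc |= 56<<0 -> acc=56 shift=7
  byte[2]=0xA8 cont=1 payload=0x28=40: acc |= 40<<7 -> acc=5176 shift=14
  byte[3]=0x6A cont=0 payload=0x6A=106: acc |= 106<<14 -> acc=1741880 shift=21 [end]
Varint 2: bytes[1:4] = B8 A8 6A -> value 1741880 (3 byte(s))
  byte[4]=0x98 cont=1 payload=0x18=24: acc |= 24<<0 -> acc=24 shift=7
  byte[5]=0xCF cont=1 payload=0x4F=79: acc |= 79<<7 -> acc=10136 shift=14
  byte[6]=0x15 cont=0 payload=0x15=21: acc |= 21<<14 -> acc=354200 shift=21 [end]
Varint 3: bytes[4:7] = 98 CF 15 -> value 354200 (3 byte(s))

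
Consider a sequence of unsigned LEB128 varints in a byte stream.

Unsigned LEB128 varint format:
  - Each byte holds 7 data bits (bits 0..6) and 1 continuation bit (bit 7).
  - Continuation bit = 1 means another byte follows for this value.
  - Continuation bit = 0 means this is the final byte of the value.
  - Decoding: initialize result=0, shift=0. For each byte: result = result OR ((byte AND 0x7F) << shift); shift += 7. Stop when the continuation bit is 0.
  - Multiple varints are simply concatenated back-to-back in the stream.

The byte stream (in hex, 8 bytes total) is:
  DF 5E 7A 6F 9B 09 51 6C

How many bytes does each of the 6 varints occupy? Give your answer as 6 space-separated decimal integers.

  byte[0]=0xDF cont=1 payload=0x5F=95: acc |= 95<<0 -> acc=95 shift=7
  byte[1]=0x5E cont=0 payload=0x5E=94: acc |= 94<<7 -> acc=12127 shift=14 [end]
Varint 1: bytes[0:2] = DF 5E -> value 12127 (2 byte(s))
  byte[2]=0x7A cont=0 payload=0x7A=122: acc |= 122<<0 -> acc=122 shift=7 [end]
Varint 2: bytes[2:3] = 7A -> value 122 (1 byte(s))
  byte[3]=0x6F cont=0 payload=0x6F=111: acc |= 111<<0 -> acc=111 shift=7 [end]
Varint 3: bytes[3:4] = 6F -> value 111 (1 byte(s))
  byte[4]=0x9B cont=1 payload=0x1B=27: acc |= 27<<0 -> acc=27 shift=7
  byte[5]=0x09 cont=0 payload=0x09=9: acc |= 9<<7 -> acc=1179 shift=14 [end]
Varint 4: bytes[4:6] = 9B 09 -> value 1179 (2 byte(s))
  byte[6]=0x51 cont=0 payload=0x51=81: acc |= 81<<0 -> acc=81 shift=7 [end]
Varint 5: bytes[6:7] = 51 -> value 81 (1 byte(s))
  byte[7]=0x6C cont=0 payload=0x6C=108: acc |= 108<<0 -> acc=108 shift=7 [end]
Varint 6: bytes[7:8] = 6C -> value 108 (1 byte(s))

Answer: 2 1 1 2 1 1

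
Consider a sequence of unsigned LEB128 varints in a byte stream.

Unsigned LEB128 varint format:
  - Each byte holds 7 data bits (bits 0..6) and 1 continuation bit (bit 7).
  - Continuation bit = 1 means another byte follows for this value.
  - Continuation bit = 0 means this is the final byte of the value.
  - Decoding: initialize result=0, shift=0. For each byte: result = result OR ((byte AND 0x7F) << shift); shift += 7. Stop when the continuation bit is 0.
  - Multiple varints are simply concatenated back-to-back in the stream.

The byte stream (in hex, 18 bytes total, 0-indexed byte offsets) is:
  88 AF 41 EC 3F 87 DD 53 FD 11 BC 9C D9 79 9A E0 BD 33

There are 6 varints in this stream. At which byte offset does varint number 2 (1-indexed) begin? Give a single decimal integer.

Answer: 3

Derivation:
  byte[0]=0x88 cont=1 payload=0x08=8: acc |= 8<<0 -> acc=8 shift=7
  byte[1]=0xAF cont=1 payload=0x2F=47: acc |= 47<<7 -> acc=6024 shift=14
  byte[2]=0x41 cont=0 payload=0x41=65: acc |= 65<<14 -> acc=1070984 shift=21 [end]
Varint 1: bytes[0:3] = 88 AF 41 -> value 1070984 (3 byte(s))
  byte[3]=0xEC cont=1 payload=0x6C=108: acc |= 108<<0 -> acc=108 shift=7
  byte[4]=0x3F cont=0 payload=0x3F=63: acc |= 63<<7 -> acc=8172 shift=14 [end]
Varint 2: bytes[3:5] = EC 3F -> value 8172 (2 byte(s))
  byte[5]=0x87 cont=1 payload=0x07=7: acc |= 7<<0 -> acc=7 shift=7
  byte[6]=0xDD cont=1 payload=0x5D=93: acc |= 93<<7 -> acc=11911 shift=14
  byte[7]=0x53 cont=0 payload=0x53=83: acc |= 83<<14 -> acc=1371783 shift=21 [end]
Varint 3: bytes[5:8] = 87 DD 53 -> value 1371783 (3 byte(s))
  byte[8]=0xFD cont=1 payload=0x7D=125: acc |= 125<<0 -> acc=125 shift=7
  byte[9]=0x11 cont=0 payload=0x11=17: acc |= 17<<7 -> acc=2301 shift=14 [end]
Varint 4: bytes[8:10] = FD 11 -> value 2301 (2 byte(s))
  byte[10]=0xBC cont=1 payload=0x3C=60: acc |= 60<<0 -> acc=60 shift=7
  byte[11]=0x9C cont=1 payload=0x1C=28: acc |= 28<<7 -> acc=3644 shift=14
  byte[12]=0xD9 cont=1 payload=0x59=89: acc |= 89<<14 -> acc=1461820 shift=21
  byte[13]=0x79 cont=0 payload=0x79=121: acc |= 121<<21 -> acc=255217212 shift=28 [end]
Varint 5: bytes[10:14] = BC 9C D9 79 -> value 255217212 (4 byte(s))
  byte[14]=0x9A cont=1 payload=0x1A=26: acc |= 26<<0 -> acc=26 shift=7
  byte[15]=0xE0 cont=1 payload=0x60=96: acc |= 96<<7 -> acc=12314 shift=14
  byte[16]=0xBD cont=1 payload=0x3D=61: acc |= 61<<14 -> acc=1011738 shift=21
  byte[17]=0x33 cont=0 payload=0x33=51: acc |= 51<<21 -> acc=107966490 shift=28 [end]
Varint 6: bytes[14:18] = 9A E0 BD 33 -> value 107966490 (4 byte(s))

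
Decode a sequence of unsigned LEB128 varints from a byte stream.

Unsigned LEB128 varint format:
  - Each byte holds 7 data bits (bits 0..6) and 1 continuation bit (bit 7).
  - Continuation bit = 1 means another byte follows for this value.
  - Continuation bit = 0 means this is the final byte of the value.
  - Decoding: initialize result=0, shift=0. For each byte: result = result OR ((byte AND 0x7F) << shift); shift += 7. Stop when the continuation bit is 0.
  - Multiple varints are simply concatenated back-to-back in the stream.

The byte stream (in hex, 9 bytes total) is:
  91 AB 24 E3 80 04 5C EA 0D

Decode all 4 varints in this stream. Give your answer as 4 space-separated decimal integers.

Answer: 595345 65635 92 1770

Derivation:
  byte[0]=0x91 cont=1 payload=0x11=17: acc |= 17<<0 -> acc=17 shift=7
  byte[1]=0xAB cont=1 payload=0x2B=43: acc |= 43<<7 -> acc=5521 shift=14
  byte[2]=0x24 cont=0 payload=0x24=36: acc |= 36<<14 -> acc=595345 shift=21 [end]
Varint 1: bytes[0:3] = 91 AB 24 -> value 595345 (3 byte(s))
  byte[3]=0xE3 cont=1 payload=0x63=99: acc |= 99<<0 -> acc=99 shift=7
  byte[4]=0x80 cont=1 payload=0x00=0: acc |= 0<<7 -> acc=99 shift=14
  byte[5]=0x04 cont=0 payload=0x04=4: acc |= 4<<14 -> acc=65635 shift=21 [end]
Varint 2: bytes[3:6] = E3 80 04 -> value 65635 (3 byte(s))
  byte[6]=0x5C cont=0 payload=0x5C=92: acc |= 92<<0 -> acc=92 shift=7 [end]
Varint 3: bytes[6:7] = 5C -> value 92 (1 byte(s))
  byte[7]=0xEA cont=1 payload=0x6A=106: acc |= 106<<0 -> acc=106 shift=7
  byte[8]=0x0D cont=0 payload=0x0D=13: acc |= 13<<7 -> acc=1770 shift=14 [end]
Varint 4: bytes[7:9] = EA 0D -> value 1770 (2 byte(s))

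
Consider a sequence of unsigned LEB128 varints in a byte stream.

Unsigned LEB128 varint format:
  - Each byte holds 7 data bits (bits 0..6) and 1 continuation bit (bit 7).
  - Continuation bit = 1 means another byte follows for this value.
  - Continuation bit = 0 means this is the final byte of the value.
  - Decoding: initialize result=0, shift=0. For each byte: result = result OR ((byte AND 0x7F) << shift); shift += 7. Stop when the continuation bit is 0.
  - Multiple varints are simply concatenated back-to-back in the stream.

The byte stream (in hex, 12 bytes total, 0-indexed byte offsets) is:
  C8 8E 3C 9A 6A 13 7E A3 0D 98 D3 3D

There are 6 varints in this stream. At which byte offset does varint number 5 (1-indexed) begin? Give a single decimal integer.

  byte[0]=0xC8 cont=1 payload=0x48=72: acc |= 72<<0 -> acc=72 shift=7
  byte[1]=0x8E cont=1 payload=0x0E=14: acc |= 14<<7 -> acc=1864 shift=14
  byte[2]=0x3C cont=0 payload=0x3C=60: acc |= 60<<14 -> acc=984904 shift=21 [end]
Varint 1: bytes[0:3] = C8 8E 3C -> value 984904 (3 byte(s))
  byte[3]=0x9A cont=1 payload=0x1A=26: acc |= 26<<0 -> acc=26 shift=7
  byte[4]=0x6A cont=0 payload=0x6A=106: acc |= 106<<7 -> acc=13594 shift=14 [end]
Varint 2: bytes[3:5] = 9A 6A -> value 13594 (2 byte(s))
  byte[5]=0x13 cont=0 payload=0x13=19: acc |= 19<<0 -> acc=19 shift=7 [end]
Varint 3: bytes[5:6] = 13 -> value 19 (1 byte(s))
  byte[6]=0x7E cont=0 payload=0x7E=126: acc |= 126<<0 -> acc=126 shift=7 [end]
Varint 4: bytes[6:7] = 7E -> value 126 (1 byte(s))
  byte[7]=0xA3 cont=1 payload=0x23=35: acc |= 35<<0 -> acc=35 shift=7
  byte[8]=0x0D cont=0 payload=0x0D=13: acc |= 13<<7 -> acc=1699 shift=14 [end]
Varint 5: bytes[7:9] = A3 0D -> value 1699 (2 byte(s))
  byte[9]=0x98 cont=1 payload=0x18=24: acc |= 24<<0 -> acc=24 shift=7
  byte[10]=0xD3 cont=1 payload=0x53=83: acc |= 83<<7 -> acc=10648 shift=14
  byte[11]=0x3D cont=0 payload=0x3D=61: acc |= 61<<14 -> acc=1010072 shift=21 [end]
Varint 6: bytes[9:12] = 98 D3 3D -> value 1010072 (3 byte(s))

Answer: 7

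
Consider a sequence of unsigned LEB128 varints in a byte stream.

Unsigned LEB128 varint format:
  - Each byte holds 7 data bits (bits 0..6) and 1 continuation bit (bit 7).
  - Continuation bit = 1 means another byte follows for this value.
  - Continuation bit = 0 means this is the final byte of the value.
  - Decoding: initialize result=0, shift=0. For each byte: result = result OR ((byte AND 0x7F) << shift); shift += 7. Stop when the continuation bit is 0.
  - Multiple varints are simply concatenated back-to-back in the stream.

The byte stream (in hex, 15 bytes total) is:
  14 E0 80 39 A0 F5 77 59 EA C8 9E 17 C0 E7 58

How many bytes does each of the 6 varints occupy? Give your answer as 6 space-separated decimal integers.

  byte[0]=0x14 cont=0 payload=0x14=20: acc |= 20<<0 -> acc=20 shift=7 [end]
Varint 1: bytes[0:1] = 14 -> value 20 (1 byte(s))
  byte[1]=0xE0 cont=1 payload=0x60=96: acc |= 96<<0 -> acc=96 shift=7
  byte[2]=0x80 cont=1 payload=0x00=0: acc |= 0<<7 -> acc=96 shift=14
  byte[3]=0x39 cont=0 payload=0x39=57: acc |= 57<<14 -> acc=933984 shift=21 [end]
Varint 2: bytes[1:4] = E0 80 39 -> value 933984 (3 byte(s))
  byte[4]=0xA0 cont=1 payload=0x20=32: acc |= 32<<0 -> acc=32 shift=7
  byte[5]=0xF5 cont=1 payload=0x75=117: acc |= 117<<7 -> acc=15008 shift=14
  byte[6]=0x77 cont=0 payload=0x77=119: acc |= 119<<14 -> acc=1964704 shift=21 [end]
Varint 3: bytes[4:7] = A0 F5 77 -> value 1964704 (3 byte(s))
  byte[7]=0x59 cont=0 payload=0x59=89: acc |= 89<<0 -> acc=89 shift=7 [end]
Varint 4: bytes[7:8] = 59 -> value 89 (1 byte(s))
  byte[8]=0xEA cont=1 payload=0x6A=106: acc |= 106<<0 -> acc=106 shift=7
  byte[9]=0xC8 cont=1 payload=0x48=72: acc |= 72<<7 -> acc=9322 shift=14
  byte[10]=0x9E cont=1 payload=0x1E=30: acc |= 30<<14 -> acc=500842 shift=21
  byte[11]=0x17 cont=0 payload=0x17=23: acc |= 23<<21 -> acc=48735338 shift=28 [end]
Varint 5: bytes[8:12] = EA C8 9E 17 -> value 48735338 (4 byte(s))
  byte[12]=0xC0 cont=1 payload=0x40=64: acc |= 64<<0 -> acc=64 shift=7
  byte[13]=0xE7 cont=1 payload=0x67=103: acc |= 103<<7 -> acc=13248 shift=14
  byte[14]=0x58 cont=0 payload=0x58=88: acc |= 88<<14 -> acc=1455040 shift=21 [end]
Varint 6: bytes[12:15] = C0 E7 58 -> value 1455040 (3 byte(s))

Answer: 1 3 3 1 4 3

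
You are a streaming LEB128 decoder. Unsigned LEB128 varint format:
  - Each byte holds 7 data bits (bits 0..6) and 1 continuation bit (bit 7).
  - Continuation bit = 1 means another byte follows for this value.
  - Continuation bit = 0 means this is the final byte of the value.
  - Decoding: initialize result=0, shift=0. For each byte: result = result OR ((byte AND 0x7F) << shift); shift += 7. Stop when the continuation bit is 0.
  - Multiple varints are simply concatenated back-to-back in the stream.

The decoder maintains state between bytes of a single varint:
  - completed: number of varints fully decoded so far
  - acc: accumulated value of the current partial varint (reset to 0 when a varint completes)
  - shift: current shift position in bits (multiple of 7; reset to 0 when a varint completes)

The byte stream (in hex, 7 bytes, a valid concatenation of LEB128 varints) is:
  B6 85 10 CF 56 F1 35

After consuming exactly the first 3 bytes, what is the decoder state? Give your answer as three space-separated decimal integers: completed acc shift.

Answer: 1 0 0

Derivation:
byte[0]=0xB6 cont=1 payload=0x36: acc |= 54<<0 -> completed=0 acc=54 shift=7
byte[1]=0x85 cont=1 payload=0x05: acc |= 5<<7 -> completed=0 acc=694 shift=14
byte[2]=0x10 cont=0 payload=0x10: varint #1 complete (value=262838); reset -> completed=1 acc=0 shift=0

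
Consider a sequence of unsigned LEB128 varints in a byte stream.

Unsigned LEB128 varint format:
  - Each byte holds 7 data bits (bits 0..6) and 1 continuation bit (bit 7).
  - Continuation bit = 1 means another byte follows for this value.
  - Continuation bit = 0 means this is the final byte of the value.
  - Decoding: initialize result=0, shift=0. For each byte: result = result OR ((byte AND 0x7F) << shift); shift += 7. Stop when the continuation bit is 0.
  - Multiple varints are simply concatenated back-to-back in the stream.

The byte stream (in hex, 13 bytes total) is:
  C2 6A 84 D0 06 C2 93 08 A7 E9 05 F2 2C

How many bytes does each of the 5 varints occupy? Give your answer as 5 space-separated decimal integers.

  byte[0]=0xC2 cont=1 payload=0x42=66: acc |= 66<<0 -> acc=66 shift=7
  byte[1]=0x6A cont=0 payload=0x6A=106: acc |= 106<<7 -> acc=13634 shift=14 [end]
Varint 1: bytes[0:2] = C2 6A -> value 13634 (2 byte(s))
  byte[2]=0x84 cont=1 payload=0x04=4: acc |= 4<<0 -> acc=4 shift=7
  byte[3]=0xD0 cont=1 payload=0x50=80: acc |= 80<<7 -> acc=10244 shift=14
  byte[4]=0x06 cont=0 payload=0x06=6: acc |= 6<<14 -> acc=108548 shift=21 [end]
Varint 2: bytes[2:5] = 84 D0 06 -> value 108548 (3 byte(s))
  byte[5]=0xC2 cont=1 payload=0x42=66: acc |= 66<<0 -> acc=66 shift=7
  byte[6]=0x93 cont=1 payload=0x13=19: acc |= 19<<7 -> acc=2498 shift=14
  byte[7]=0x08 cont=0 payload=0x08=8: acc |= 8<<14 -> acc=133570 shift=21 [end]
Varint 3: bytes[5:8] = C2 93 08 -> value 133570 (3 byte(s))
  byte[8]=0xA7 cont=1 payload=0x27=39: acc |= 39<<0 -> acc=39 shift=7
  byte[9]=0xE9 cont=1 payload=0x69=105: acc |= 105<<7 -> acc=13479 shift=14
  byte[10]=0x05 cont=0 payload=0x05=5: acc |= 5<<14 -> acc=95399 shift=21 [end]
Varint 4: bytes[8:11] = A7 E9 05 -> value 95399 (3 byte(s))
  byte[11]=0xF2 cont=1 payload=0x72=114: acc |= 114<<0 -> acc=114 shift=7
  byte[12]=0x2C cont=0 payload=0x2C=44: acc |= 44<<7 -> acc=5746 shift=14 [end]
Varint 5: bytes[11:13] = F2 2C -> value 5746 (2 byte(s))

Answer: 2 3 3 3 2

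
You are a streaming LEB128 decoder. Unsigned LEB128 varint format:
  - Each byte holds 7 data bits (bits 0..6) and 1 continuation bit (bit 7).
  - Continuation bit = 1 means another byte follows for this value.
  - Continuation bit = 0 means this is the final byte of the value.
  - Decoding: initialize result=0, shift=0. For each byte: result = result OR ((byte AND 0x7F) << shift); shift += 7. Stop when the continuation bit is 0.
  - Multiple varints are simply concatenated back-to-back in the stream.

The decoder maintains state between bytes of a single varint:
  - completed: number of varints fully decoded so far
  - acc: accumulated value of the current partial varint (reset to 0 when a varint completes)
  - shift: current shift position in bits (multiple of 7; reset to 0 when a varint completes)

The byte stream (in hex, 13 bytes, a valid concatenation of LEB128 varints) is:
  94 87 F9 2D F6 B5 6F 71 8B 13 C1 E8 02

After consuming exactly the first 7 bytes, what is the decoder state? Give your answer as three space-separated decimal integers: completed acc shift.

byte[0]=0x94 cont=1 payload=0x14: acc |= 20<<0 -> completed=0 acc=20 shift=7
byte[1]=0x87 cont=1 payload=0x07: acc |= 7<<7 -> completed=0 acc=916 shift=14
byte[2]=0xF9 cont=1 payload=0x79: acc |= 121<<14 -> completed=0 acc=1983380 shift=21
byte[3]=0x2D cont=0 payload=0x2D: varint #1 complete (value=96355220); reset -> completed=1 acc=0 shift=0
byte[4]=0xF6 cont=1 payload=0x76: acc |= 118<<0 -> completed=1 acc=118 shift=7
byte[5]=0xB5 cont=1 payload=0x35: acc |= 53<<7 -> completed=1 acc=6902 shift=14
byte[6]=0x6F cont=0 payload=0x6F: varint #2 complete (value=1825526); reset -> completed=2 acc=0 shift=0

Answer: 2 0 0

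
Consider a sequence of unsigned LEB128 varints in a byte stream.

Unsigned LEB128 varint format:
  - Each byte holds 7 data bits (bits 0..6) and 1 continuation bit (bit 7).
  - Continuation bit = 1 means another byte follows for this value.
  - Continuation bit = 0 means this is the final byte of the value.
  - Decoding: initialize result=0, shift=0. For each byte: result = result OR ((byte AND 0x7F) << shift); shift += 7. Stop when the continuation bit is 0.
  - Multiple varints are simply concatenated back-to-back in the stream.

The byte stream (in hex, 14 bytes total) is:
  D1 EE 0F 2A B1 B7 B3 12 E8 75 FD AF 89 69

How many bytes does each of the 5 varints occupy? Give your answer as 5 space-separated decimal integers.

  byte[0]=0xD1 cont=1 payload=0x51=81: acc |= 81<<0 -> acc=81 shift=7
  byte[1]=0xEE cont=1 payload=0x6E=110: acc |= 110<<7 -> acc=14161 shift=14
  byte[2]=0x0F cont=0 payload=0x0F=15: acc |= 15<<14 -> acc=259921 shift=21 [end]
Varint 1: bytes[0:3] = D1 EE 0F -> value 259921 (3 byte(s))
  byte[3]=0x2A cont=0 payload=0x2A=42: acc |= 42<<0 -> acc=42 shift=7 [end]
Varint 2: bytes[3:4] = 2A -> value 42 (1 byte(s))
  byte[4]=0xB1 cont=1 payload=0x31=49: acc |= 49<<0 -> acc=49 shift=7
  byte[5]=0xB7 cont=1 payload=0x37=55: acc |= 55<<7 -> acc=7089 shift=14
  byte[6]=0xB3 cont=1 payload=0x33=51: acc |= 51<<14 -> acc=842673 shift=21
  byte[7]=0x12 cont=0 payload=0x12=18: acc |= 18<<21 -> acc=38591409 shift=28 [end]
Varint 3: bytes[4:8] = B1 B7 B3 12 -> value 38591409 (4 byte(s))
  byte[8]=0xE8 cont=1 payload=0x68=104: acc |= 104<<0 -> acc=104 shift=7
  byte[9]=0x75 cont=0 payload=0x75=117: acc |= 117<<7 -> acc=15080 shift=14 [end]
Varint 4: bytes[8:10] = E8 75 -> value 15080 (2 byte(s))
  byte[10]=0xFD cont=1 payload=0x7D=125: acc |= 125<<0 -> acc=125 shift=7
  byte[11]=0xAF cont=1 payload=0x2F=47: acc |= 47<<7 -> acc=6141 shift=14
  byte[12]=0x89 cont=1 payload=0x09=9: acc |= 9<<14 -> acc=153597 shift=21
  byte[13]=0x69 cont=0 payload=0x69=105: acc |= 105<<21 -> acc=220354557 shift=28 [end]
Varint 5: bytes[10:14] = FD AF 89 69 -> value 220354557 (4 byte(s))

Answer: 3 1 4 2 4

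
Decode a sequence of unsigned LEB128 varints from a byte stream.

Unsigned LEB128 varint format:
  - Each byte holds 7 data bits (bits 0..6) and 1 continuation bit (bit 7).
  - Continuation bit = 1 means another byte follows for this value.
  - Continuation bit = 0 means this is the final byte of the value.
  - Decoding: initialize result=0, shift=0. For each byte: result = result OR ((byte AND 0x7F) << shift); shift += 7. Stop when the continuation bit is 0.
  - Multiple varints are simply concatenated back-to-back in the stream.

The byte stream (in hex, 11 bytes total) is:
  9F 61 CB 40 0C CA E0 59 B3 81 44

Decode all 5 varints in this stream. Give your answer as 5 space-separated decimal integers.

  byte[0]=0x9F cont=1 payload=0x1F=31: acc |= 31<<0 -> acc=31 shift=7
  byte[1]=0x61 cont=0 payload=0x61=97: acc |= 97<<7 -> acc=12447 shift=14 [end]
Varint 1: bytes[0:2] = 9F 61 -> value 12447 (2 byte(s))
  byte[2]=0xCB cont=1 payload=0x4B=75: acc |= 75<<0 -> acc=75 shift=7
  byte[3]=0x40 cont=0 payload=0x40=64: acc |= 64<<7 -> acc=8267 shift=14 [end]
Varint 2: bytes[2:4] = CB 40 -> value 8267 (2 byte(s))
  byte[4]=0x0C cont=0 payload=0x0C=12: acc |= 12<<0 -> acc=12 shift=7 [end]
Varint 3: bytes[4:5] = 0C -> value 12 (1 byte(s))
  byte[5]=0xCA cont=1 payload=0x4A=74: acc |= 74<<0 -> acc=74 shift=7
  byte[6]=0xE0 cont=1 payload=0x60=96: acc |= 96<<7 -> acc=12362 shift=14
  byte[7]=0x59 cont=0 payload=0x59=89: acc |= 89<<14 -> acc=1470538 shift=21 [end]
Varint 4: bytes[5:8] = CA E0 59 -> value 1470538 (3 byte(s))
  byte[8]=0xB3 cont=1 payload=0x33=51: acc |= 51<<0 -> acc=51 shift=7
  byte[9]=0x81 cont=1 payload=0x01=1: acc |= 1<<7 -> acc=179 shift=14
  byte[10]=0x44 cont=0 payload=0x44=68: acc |= 68<<14 -> acc=1114291 shift=21 [end]
Varint 5: bytes[8:11] = B3 81 44 -> value 1114291 (3 byte(s))

Answer: 12447 8267 12 1470538 1114291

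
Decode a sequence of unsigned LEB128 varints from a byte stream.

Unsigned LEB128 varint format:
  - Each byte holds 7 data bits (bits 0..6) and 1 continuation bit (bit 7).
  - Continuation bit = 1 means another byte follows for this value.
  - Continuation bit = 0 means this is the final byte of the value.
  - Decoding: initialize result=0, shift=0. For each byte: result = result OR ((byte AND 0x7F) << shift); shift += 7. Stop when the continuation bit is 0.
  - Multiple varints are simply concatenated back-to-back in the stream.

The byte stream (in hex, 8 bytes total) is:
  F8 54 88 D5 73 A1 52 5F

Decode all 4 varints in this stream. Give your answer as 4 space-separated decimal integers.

  byte[0]=0xF8 cont=1 payload=0x78=120: acc |= 120<<0 -> acc=120 shift=7
  byte[1]=0x54 cont=0 payload=0x54=84: acc |= 84<<7 -> acc=10872 shift=14 [end]
Varint 1: bytes[0:2] = F8 54 -> value 10872 (2 byte(s))
  byte[2]=0x88 cont=1 payload=0x08=8: acc |= 8<<0 -> acc=8 shift=7
  byte[3]=0xD5 cont=1 payload=0x55=85: acc |= 85<<7 -> acc=10888 shift=14
  byte[4]=0x73 cont=0 payload=0x73=115: acc |= 115<<14 -> acc=1895048 shift=21 [end]
Varint 2: bytes[2:5] = 88 D5 73 -> value 1895048 (3 byte(s))
  byte[5]=0xA1 cont=1 payload=0x21=33: acc |= 33<<0 -> acc=33 shift=7
  byte[6]=0x52 cont=0 payload=0x52=82: acc |= 82<<7 -> acc=10529 shift=14 [end]
Varint 3: bytes[5:7] = A1 52 -> value 10529 (2 byte(s))
  byte[7]=0x5F cont=0 payload=0x5F=95: acc |= 95<<0 -> acc=95 shift=7 [end]
Varint 4: bytes[7:8] = 5F -> value 95 (1 byte(s))

Answer: 10872 1895048 10529 95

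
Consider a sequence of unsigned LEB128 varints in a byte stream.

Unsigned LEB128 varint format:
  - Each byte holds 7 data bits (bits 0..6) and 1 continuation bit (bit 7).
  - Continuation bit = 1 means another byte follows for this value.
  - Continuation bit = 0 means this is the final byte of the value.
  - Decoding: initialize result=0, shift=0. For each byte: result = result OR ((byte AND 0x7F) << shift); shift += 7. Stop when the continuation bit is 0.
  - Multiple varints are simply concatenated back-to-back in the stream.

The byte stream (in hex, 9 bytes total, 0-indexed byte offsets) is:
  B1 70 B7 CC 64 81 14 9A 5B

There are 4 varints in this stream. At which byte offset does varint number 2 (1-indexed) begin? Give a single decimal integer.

Answer: 2

Derivation:
  byte[0]=0xB1 cont=1 payload=0x31=49: acc |= 49<<0 -> acc=49 shift=7
  byte[1]=0x70 cont=0 payload=0x70=112: acc |= 112<<7 -> acc=14385 shift=14 [end]
Varint 1: bytes[0:2] = B1 70 -> value 14385 (2 byte(s))
  byte[2]=0xB7 cont=1 payload=0x37=55: acc |= 55<<0 -> acc=55 shift=7
  byte[3]=0xCC cont=1 payload=0x4C=76: acc |= 76<<7 -> acc=9783 shift=14
  byte[4]=0x64 cont=0 payload=0x64=100: acc |= 100<<14 -> acc=1648183 shift=21 [end]
Varint 2: bytes[2:5] = B7 CC 64 -> value 1648183 (3 byte(s))
  byte[5]=0x81 cont=1 payload=0x01=1: acc |= 1<<0 -> acc=1 shift=7
  byte[6]=0x14 cont=0 payload=0x14=20: acc |= 20<<7 -> acc=2561 shift=14 [end]
Varint 3: bytes[5:7] = 81 14 -> value 2561 (2 byte(s))
  byte[7]=0x9A cont=1 payload=0x1A=26: acc |= 26<<0 -> acc=26 shift=7
  byte[8]=0x5B cont=0 payload=0x5B=91: acc |= 91<<7 -> acc=11674 shift=14 [end]
Varint 4: bytes[7:9] = 9A 5B -> value 11674 (2 byte(s))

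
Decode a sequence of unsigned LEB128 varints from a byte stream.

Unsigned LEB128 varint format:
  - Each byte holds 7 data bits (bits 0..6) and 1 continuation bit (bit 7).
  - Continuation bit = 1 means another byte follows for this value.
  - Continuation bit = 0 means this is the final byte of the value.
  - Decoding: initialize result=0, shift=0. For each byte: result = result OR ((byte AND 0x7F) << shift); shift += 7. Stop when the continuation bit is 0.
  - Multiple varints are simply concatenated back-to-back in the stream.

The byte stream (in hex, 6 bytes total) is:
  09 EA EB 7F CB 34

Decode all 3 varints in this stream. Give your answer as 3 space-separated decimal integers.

  byte[0]=0x09 cont=0 payload=0x09=9: acc |= 9<<0 -> acc=9 shift=7 [end]
Varint 1: bytes[0:1] = 09 -> value 9 (1 byte(s))
  byte[1]=0xEA cont=1 payload=0x6A=106: acc |= 106<<0 -> acc=106 shift=7
  byte[2]=0xEB cont=1 payload=0x6B=107: acc |= 107<<7 -> acc=13802 shift=14
  byte[3]=0x7F cont=0 payload=0x7F=127: acc |= 127<<14 -> acc=2094570 shift=21 [end]
Varint 2: bytes[1:4] = EA EB 7F -> value 2094570 (3 byte(s))
  byte[4]=0xCB cont=1 payload=0x4B=75: acc |= 75<<0 -> acc=75 shift=7
  byte[5]=0x34 cont=0 payload=0x34=52: acc |= 52<<7 -> acc=6731 shift=14 [end]
Varint 3: bytes[4:6] = CB 34 -> value 6731 (2 byte(s))

Answer: 9 2094570 6731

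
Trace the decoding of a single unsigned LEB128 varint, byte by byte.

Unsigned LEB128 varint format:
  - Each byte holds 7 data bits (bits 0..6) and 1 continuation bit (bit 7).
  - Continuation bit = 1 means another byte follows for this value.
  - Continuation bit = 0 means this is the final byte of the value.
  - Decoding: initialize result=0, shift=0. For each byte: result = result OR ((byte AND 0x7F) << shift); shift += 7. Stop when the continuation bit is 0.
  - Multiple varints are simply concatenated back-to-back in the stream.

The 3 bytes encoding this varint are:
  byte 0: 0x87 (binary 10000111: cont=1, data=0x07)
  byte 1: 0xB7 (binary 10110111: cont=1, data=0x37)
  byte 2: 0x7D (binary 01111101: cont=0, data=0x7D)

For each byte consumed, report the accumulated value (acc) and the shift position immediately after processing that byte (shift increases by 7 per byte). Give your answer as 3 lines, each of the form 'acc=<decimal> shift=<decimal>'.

Answer: acc=7 shift=7
acc=7047 shift=14
acc=2055047 shift=21

Derivation:
byte 0=0x87: payload=0x07=7, contrib = 7<<0 = 7; acc -> 7, shift -> 7
byte 1=0xB7: payload=0x37=55, contrib = 55<<7 = 7040; acc -> 7047, shift -> 14
byte 2=0x7D: payload=0x7D=125, contrib = 125<<14 = 2048000; acc -> 2055047, shift -> 21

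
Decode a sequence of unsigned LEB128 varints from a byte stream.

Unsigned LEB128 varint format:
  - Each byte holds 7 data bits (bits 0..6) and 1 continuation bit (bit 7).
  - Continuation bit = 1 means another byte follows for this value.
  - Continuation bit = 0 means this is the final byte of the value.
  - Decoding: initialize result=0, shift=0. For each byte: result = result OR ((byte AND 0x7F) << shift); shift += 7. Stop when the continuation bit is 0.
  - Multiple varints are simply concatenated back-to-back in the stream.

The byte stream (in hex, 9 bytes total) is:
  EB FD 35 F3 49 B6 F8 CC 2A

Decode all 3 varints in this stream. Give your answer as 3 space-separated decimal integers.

Answer: 884459 9459 89340982

Derivation:
  byte[0]=0xEB cont=1 payload=0x6B=107: acc |= 107<<0 -> acc=107 shift=7
  byte[1]=0xFD cont=1 payload=0x7D=125: acc |= 125<<7 -> acc=16107 shift=14
  byte[2]=0x35 cont=0 payload=0x35=53: acc |= 53<<14 -> acc=884459 shift=21 [end]
Varint 1: bytes[0:3] = EB FD 35 -> value 884459 (3 byte(s))
  byte[3]=0xF3 cont=1 payload=0x73=115: acc |= 115<<0 -> acc=115 shift=7
  byte[4]=0x49 cont=0 payload=0x49=73: acc |= 73<<7 -> acc=9459 shift=14 [end]
Varint 2: bytes[3:5] = F3 49 -> value 9459 (2 byte(s))
  byte[5]=0xB6 cont=1 payload=0x36=54: acc |= 54<<0 -> acc=54 shift=7
  byte[6]=0xF8 cont=1 payload=0x78=120: acc |= 120<<7 -> acc=15414 shift=14
  byte[7]=0xCC cont=1 payload=0x4C=76: acc |= 76<<14 -> acc=1260598 shift=21
  byte[8]=0x2A cont=0 payload=0x2A=42: acc |= 42<<21 -> acc=89340982 shift=28 [end]
Varint 3: bytes[5:9] = B6 F8 CC 2A -> value 89340982 (4 byte(s))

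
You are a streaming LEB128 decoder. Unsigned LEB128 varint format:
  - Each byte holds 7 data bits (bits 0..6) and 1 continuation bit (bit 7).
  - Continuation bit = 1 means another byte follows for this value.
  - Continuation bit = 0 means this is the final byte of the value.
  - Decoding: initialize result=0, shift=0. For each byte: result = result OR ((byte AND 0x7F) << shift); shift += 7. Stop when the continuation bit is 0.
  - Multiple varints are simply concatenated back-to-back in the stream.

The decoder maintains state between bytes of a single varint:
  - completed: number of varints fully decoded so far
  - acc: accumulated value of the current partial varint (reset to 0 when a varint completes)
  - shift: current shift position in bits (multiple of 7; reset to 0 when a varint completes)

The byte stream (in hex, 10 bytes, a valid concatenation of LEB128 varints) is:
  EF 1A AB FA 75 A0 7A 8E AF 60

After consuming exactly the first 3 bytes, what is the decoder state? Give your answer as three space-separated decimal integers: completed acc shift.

byte[0]=0xEF cont=1 payload=0x6F: acc |= 111<<0 -> completed=0 acc=111 shift=7
byte[1]=0x1A cont=0 payload=0x1A: varint #1 complete (value=3439); reset -> completed=1 acc=0 shift=0
byte[2]=0xAB cont=1 payload=0x2B: acc |= 43<<0 -> completed=1 acc=43 shift=7

Answer: 1 43 7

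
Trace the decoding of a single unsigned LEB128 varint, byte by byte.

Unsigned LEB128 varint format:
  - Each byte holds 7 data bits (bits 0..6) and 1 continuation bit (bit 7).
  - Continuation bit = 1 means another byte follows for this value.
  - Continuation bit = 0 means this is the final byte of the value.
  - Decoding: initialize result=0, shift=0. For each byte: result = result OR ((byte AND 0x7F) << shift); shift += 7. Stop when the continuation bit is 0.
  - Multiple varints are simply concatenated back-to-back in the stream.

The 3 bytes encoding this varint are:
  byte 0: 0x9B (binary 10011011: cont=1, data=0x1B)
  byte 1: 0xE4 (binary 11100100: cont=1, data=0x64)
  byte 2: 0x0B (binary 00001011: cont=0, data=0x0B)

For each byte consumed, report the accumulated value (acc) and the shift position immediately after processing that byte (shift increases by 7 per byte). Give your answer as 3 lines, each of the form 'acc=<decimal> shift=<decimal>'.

Answer: acc=27 shift=7
acc=12827 shift=14
acc=193051 shift=21

Derivation:
byte 0=0x9B: payload=0x1B=27, contrib = 27<<0 = 27; acc -> 27, shift -> 7
byte 1=0xE4: payload=0x64=100, contrib = 100<<7 = 12800; acc -> 12827, shift -> 14
byte 2=0x0B: payload=0x0B=11, contrib = 11<<14 = 180224; acc -> 193051, shift -> 21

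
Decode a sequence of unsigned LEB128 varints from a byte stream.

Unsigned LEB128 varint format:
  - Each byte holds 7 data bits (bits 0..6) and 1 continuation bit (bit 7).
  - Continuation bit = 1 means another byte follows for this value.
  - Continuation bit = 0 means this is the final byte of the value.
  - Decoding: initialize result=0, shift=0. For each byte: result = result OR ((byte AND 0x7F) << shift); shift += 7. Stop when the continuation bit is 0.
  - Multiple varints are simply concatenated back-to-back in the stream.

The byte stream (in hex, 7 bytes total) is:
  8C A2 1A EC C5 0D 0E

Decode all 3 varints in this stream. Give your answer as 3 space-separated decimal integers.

  byte[0]=0x8C cont=1 payload=0x0C=12: acc |= 12<<0 -> acc=12 shift=7
  byte[1]=0xA2 cont=1 payload=0x22=34: acc |= 34<<7 -> acc=4364 shift=14
  byte[2]=0x1A cont=0 payload=0x1A=26: acc |= 26<<14 -> acc=430348 shift=21 [end]
Varint 1: bytes[0:3] = 8C A2 1A -> value 430348 (3 byte(s))
  byte[3]=0xEC cont=1 payload=0x6C=108: acc |= 108<<0 -> acc=108 shift=7
  byte[4]=0xC5 cont=1 payload=0x45=69: acc |= 69<<7 -> acc=8940 shift=14
  byte[5]=0x0D cont=0 payload=0x0D=13: acc |= 13<<14 -> acc=221932 shift=21 [end]
Varint 2: bytes[3:6] = EC C5 0D -> value 221932 (3 byte(s))
  byte[6]=0x0E cont=0 payload=0x0E=14: acc |= 14<<0 -> acc=14 shift=7 [end]
Varint 3: bytes[6:7] = 0E -> value 14 (1 byte(s))

Answer: 430348 221932 14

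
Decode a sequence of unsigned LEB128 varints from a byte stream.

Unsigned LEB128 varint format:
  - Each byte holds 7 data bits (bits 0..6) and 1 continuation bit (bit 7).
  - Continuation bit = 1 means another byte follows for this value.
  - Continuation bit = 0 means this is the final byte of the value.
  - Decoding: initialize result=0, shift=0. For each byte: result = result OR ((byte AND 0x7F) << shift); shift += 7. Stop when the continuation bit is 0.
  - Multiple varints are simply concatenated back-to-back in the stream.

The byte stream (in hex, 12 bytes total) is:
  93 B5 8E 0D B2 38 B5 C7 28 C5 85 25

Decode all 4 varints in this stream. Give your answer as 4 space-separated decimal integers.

  byte[0]=0x93 cont=1 payload=0x13=19: acc |= 19<<0 -> acc=19 shift=7
  byte[1]=0xB5 cont=1 payload=0x35=53: acc |= 53<<7 -> acc=6803 shift=14
  byte[2]=0x8E cont=1 payload=0x0E=14: acc |= 14<<14 -> acc=236179 shift=21
  byte[3]=0x0D cont=0 payload=0x0D=13: acc |= 13<<21 -> acc=27499155 shift=28 [end]
Varint 1: bytes[0:4] = 93 B5 8E 0D -> value 27499155 (4 byte(s))
  byte[4]=0xB2 cont=1 payload=0x32=50: acc |= 50<<0 -> acc=50 shift=7
  byte[5]=0x38 cont=0 payload=0x38=56: acc |= 56<<7 -> acc=7218 shift=14 [end]
Varint 2: bytes[4:6] = B2 38 -> value 7218 (2 byte(s))
  byte[6]=0xB5 cont=1 payload=0x35=53: acc |= 53<<0 -> acc=53 shift=7
  byte[7]=0xC7 cont=1 payload=0x47=71: acc |= 71<<7 -> acc=9141 shift=14
  byte[8]=0x28 cont=0 payload=0x28=40: acc |= 40<<14 -> acc=664501 shift=21 [end]
Varint 3: bytes[6:9] = B5 C7 28 -> value 664501 (3 byte(s))
  byte[9]=0xC5 cont=1 payload=0x45=69: acc |= 69<<0 -> acc=69 shift=7
  byte[10]=0x85 cont=1 payload=0x05=5: acc |= 5<<7 -> acc=709 shift=14
  byte[11]=0x25 cont=0 payload=0x25=37: acc |= 37<<14 -> acc=606917 shift=21 [end]
Varint 4: bytes[9:12] = C5 85 25 -> value 606917 (3 byte(s))

Answer: 27499155 7218 664501 606917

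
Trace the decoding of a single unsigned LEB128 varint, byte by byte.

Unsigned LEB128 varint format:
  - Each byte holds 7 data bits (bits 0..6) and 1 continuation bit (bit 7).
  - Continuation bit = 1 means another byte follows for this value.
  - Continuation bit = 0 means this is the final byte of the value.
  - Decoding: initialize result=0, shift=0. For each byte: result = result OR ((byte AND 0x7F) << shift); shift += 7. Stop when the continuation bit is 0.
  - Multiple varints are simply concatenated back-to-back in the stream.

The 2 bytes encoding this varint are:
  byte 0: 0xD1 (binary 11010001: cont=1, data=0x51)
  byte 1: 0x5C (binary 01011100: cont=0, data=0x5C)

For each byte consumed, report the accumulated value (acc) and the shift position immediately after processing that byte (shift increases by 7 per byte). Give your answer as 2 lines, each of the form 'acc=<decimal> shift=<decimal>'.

byte 0=0xD1: payload=0x51=81, contrib = 81<<0 = 81; acc -> 81, shift -> 7
byte 1=0x5C: payload=0x5C=92, contrib = 92<<7 = 11776; acc -> 11857, shift -> 14

Answer: acc=81 shift=7
acc=11857 shift=14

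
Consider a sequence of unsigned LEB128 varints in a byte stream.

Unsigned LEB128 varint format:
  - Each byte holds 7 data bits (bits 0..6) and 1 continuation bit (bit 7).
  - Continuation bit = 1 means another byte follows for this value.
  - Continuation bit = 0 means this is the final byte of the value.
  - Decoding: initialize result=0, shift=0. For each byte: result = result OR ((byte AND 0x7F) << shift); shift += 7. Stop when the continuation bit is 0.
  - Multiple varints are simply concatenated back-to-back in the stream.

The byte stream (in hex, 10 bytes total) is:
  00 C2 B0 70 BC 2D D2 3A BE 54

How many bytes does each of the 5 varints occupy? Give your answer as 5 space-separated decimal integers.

Answer: 1 3 2 2 2

Derivation:
  byte[0]=0x00 cont=0 payload=0x00=0: acc |= 0<<0 -> acc=0 shift=7 [end]
Varint 1: bytes[0:1] = 00 -> value 0 (1 byte(s))
  byte[1]=0xC2 cont=1 payload=0x42=66: acc |= 66<<0 -> acc=66 shift=7
  byte[2]=0xB0 cont=1 payload=0x30=48: acc |= 48<<7 -> acc=6210 shift=14
  byte[3]=0x70 cont=0 payload=0x70=112: acc |= 112<<14 -> acc=1841218 shift=21 [end]
Varint 2: bytes[1:4] = C2 B0 70 -> value 1841218 (3 byte(s))
  byte[4]=0xBC cont=1 payload=0x3C=60: acc |= 60<<0 -> acc=60 shift=7
  byte[5]=0x2D cont=0 payload=0x2D=45: acc |= 45<<7 -> acc=5820 shift=14 [end]
Varint 3: bytes[4:6] = BC 2D -> value 5820 (2 byte(s))
  byte[6]=0xD2 cont=1 payload=0x52=82: acc |= 82<<0 -> acc=82 shift=7
  byte[7]=0x3A cont=0 payload=0x3A=58: acc |= 58<<7 -> acc=7506 shift=14 [end]
Varint 4: bytes[6:8] = D2 3A -> value 7506 (2 byte(s))
  byte[8]=0xBE cont=1 payload=0x3E=62: acc |= 62<<0 -> acc=62 shift=7
  byte[9]=0x54 cont=0 payload=0x54=84: acc |= 84<<7 -> acc=10814 shift=14 [end]
Varint 5: bytes[8:10] = BE 54 -> value 10814 (2 byte(s))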